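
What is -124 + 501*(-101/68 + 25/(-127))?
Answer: -8348891/8636 ≈ -966.75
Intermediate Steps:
-124 + 501*(-101/68 + 25/(-127)) = -124 + 501*(-101*1/68 + 25*(-1/127)) = -124 + 501*(-101/68 - 25/127) = -124 + 501*(-14527/8636) = -124 - 7278027/8636 = -8348891/8636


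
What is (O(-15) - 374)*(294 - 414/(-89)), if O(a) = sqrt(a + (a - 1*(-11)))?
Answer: -9940920/89 + 26580*I*sqrt(19)/89 ≈ -1.117e+5 + 1301.8*I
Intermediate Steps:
O(a) = sqrt(11 + 2*a) (O(a) = sqrt(a + (a + 11)) = sqrt(a + (11 + a)) = sqrt(11 + 2*a))
(O(-15) - 374)*(294 - 414/(-89)) = (sqrt(11 + 2*(-15)) - 374)*(294 - 414/(-89)) = (sqrt(11 - 30) - 374)*(294 - 414*(-1/89)) = (sqrt(-19) - 374)*(294 + 414/89) = (I*sqrt(19) - 374)*(26580/89) = (-374 + I*sqrt(19))*(26580/89) = -9940920/89 + 26580*I*sqrt(19)/89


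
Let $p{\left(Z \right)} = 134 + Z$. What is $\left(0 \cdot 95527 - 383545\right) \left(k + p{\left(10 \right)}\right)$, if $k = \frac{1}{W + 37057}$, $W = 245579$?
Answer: $- \frac{15610122328825}{282636} \approx -5.523 \cdot 10^{7}$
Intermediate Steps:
$k = \frac{1}{282636}$ ($k = \frac{1}{245579 + 37057} = \frac{1}{282636} \approx 3.5381 \cdot 10^{-6}$)
$\left(0 \cdot 95527 - 383545\right) \left(k + p{\left(10 \right)}\right) = \left(0 \cdot 95527 - 383545\right) \left(\frac{1}{282636} + \left(134 + 10\right)\right) = \left(0 - 383545\right) \left(\frac{1}{282636} + 144\right) = \left(-383545\right) \frac{40699585}{282636} = - \frac{15610122328825}{282636}$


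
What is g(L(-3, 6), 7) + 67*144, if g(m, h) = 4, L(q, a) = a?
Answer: 9652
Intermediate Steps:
g(L(-3, 6), 7) + 67*144 = 4 + 67*144 = 4 + 9648 = 9652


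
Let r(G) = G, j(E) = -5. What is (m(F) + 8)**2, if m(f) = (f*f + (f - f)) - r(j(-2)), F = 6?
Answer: 2401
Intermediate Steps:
m(f) = 5 + f**2 (m(f) = (f*f + (f - f)) - 1*(-5) = (f**2 + 0) + 5 = f**2 + 5 = 5 + f**2)
(m(F) + 8)**2 = ((5 + 6**2) + 8)**2 = ((5 + 36) + 8)**2 = (41 + 8)**2 = 49**2 = 2401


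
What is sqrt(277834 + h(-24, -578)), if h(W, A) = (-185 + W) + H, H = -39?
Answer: sqrt(277586) ≈ 526.86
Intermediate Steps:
h(W, A) = -224 + W (h(W, A) = (-185 + W) - 39 = -224 + W)
sqrt(277834 + h(-24, -578)) = sqrt(277834 + (-224 - 24)) = sqrt(277834 - 248) = sqrt(277586)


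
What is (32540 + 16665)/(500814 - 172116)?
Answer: 49205/328698 ≈ 0.14970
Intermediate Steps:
(32540 + 16665)/(500814 - 172116) = 49205/328698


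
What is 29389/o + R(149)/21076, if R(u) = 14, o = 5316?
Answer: 154869247/28010004 ≈ 5.5291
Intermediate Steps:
29389/o + R(149)/21076 = 29389/5316 + 14/21076 = 29389*(1/5316) + 14*(1/21076) = 29389/5316 + 7/10538 = 154869247/28010004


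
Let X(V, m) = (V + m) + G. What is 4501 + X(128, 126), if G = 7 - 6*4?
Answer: 4738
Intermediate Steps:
G = -17 (G = 7 - 24 = -17)
X(V, m) = -17 + V + m (X(V, m) = (V + m) - 17 = -17 + V + m)
4501 + X(128, 126) = 4501 + (-17 + 128 + 126) = 4501 + 237 = 4738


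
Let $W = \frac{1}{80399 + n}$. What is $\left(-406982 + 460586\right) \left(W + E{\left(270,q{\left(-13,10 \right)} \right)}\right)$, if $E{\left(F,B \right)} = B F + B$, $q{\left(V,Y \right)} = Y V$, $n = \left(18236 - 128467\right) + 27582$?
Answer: $- \frac{236058617978}{125} \approx -1.8885 \cdot 10^{9}$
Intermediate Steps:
$n = -82649$ ($n = -110231 + 27582 = -82649$)
$q{\left(V,Y \right)} = V Y$
$E{\left(F,B \right)} = B + B F$
$W = - \frac{1}{2250}$ ($W = \frac{1}{80399 - 82649} = \frac{1}{-2250} = - \frac{1}{2250} \approx -0.00044444$)
$\left(-406982 + 460586\right) \left(W + E{\left(270,q{\left(-13,10 \right)} \right)}\right) = \left(-406982 + 460586\right) \left(- \frac{1}{2250} + \left(-13\right) 10 \left(1 + 270\right)\right) = 53604 \left(- \frac{1}{2250} - 35230\right) = 53604 \left(- \frac{79267501}{2250}\right) = - \frac{236058617978}{125}$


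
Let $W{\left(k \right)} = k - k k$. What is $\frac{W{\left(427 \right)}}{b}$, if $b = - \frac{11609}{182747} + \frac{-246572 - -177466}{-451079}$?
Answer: $- \frac{14994788323632726}{7392338071} \approx -2.0284 \cdot 10^{6}$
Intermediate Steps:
$b = \frac{7392338071}{82433334013}$ ($b = \left(-11609\right) \frac{1}{182747} + \left(-246572 + 177466\right) \left(- \frac{1}{451079}\right) = - \frac{11609}{182747} - - \frac{69106}{451079} = - \frac{11609}{182747} + \frac{69106}{451079} = \frac{7392338071}{82433334013} \approx 0.089677$)
$W{\left(k \right)} = k - k^{2}$
$\frac{W{\left(427 \right)}}{b} = \frac{427 \left(1 - 427\right)}{\frac{7392338071}{82433334013}} = 427 \left(1 - 427\right) \frac{82433334013}{7392338071} = 427 \left(-426\right) \frac{82433334013}{7392338071} = \left(-181902\right) \frac{82433334013}{7392338071} = - \frac{14994788323632726}{7392338071}$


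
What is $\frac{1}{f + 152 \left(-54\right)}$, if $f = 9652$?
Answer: $\frac{1}{1444} \approx 0.00069252$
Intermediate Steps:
$\frac{1}{f + 152 \left(-54\right)} = \frac{1}{9652 + 152 \left(-54\right)} = \frac{1}{9652 - 8208} = \frac{1}{1444}$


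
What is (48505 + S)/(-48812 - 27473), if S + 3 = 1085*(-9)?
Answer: -38737/76285 ≈ -0.50779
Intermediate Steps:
S = -9768 (S = -3 + 1085*(-9) = -3 - 9765 = -9768)
(48505 + S)/(-48812 - 27473) = (48505 - 9768)/(-48812 - 27473) = 38737/(-76285) = 38737*(-1/76285) = -38737/76285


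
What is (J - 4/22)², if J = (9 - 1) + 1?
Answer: 9409/121 ≈ 77.760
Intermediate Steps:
J = 9 (J = 8 + 1 = 9)
(J - 4/22)² = (9 - 4/22)² = (9 - 4*1/22)² = (9 - 2/11)² = (97/11)² = 9409/121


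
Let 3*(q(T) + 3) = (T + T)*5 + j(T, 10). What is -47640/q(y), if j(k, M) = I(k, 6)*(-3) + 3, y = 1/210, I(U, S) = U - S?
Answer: -4287600/361 ≈ -11877.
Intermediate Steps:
y = 1/210 ≈ 0.0047619
j(k, M) = 21 - 3*k (j(k, M) = (k - 1*6)*(-3) + 3 = (k - 6)*(-3) + 3 = (-6 + k)*(-3) + 3 = (18 - 3*k) + 3 = 21 - 3*k)
q(T) = 4 + 7*T/3 (q(T) = -3 + ((T + T)*5 + (21 - 3*T))/3 = -3 + ((2*T)*5 + (21 - 3*T))/3 = -3 + (10*T + (21 - 3*T))/3 = -3 + (21 + 7*T)/3 = -3 + (7 + 7*T/3) = 4 + 7*T/3)
-47640/q(y) = -47640/(4 + (7/3)*(1/210)) = -47640/(4 + 1/90) = -47640/361/90 = -47640*90/361 = -4287600/361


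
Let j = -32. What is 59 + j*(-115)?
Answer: 3739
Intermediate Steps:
59 + j*(-115) = 59 - 32*(-115) = 59 + 3680 = 3739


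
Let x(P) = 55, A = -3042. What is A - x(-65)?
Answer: -3097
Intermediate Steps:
A - x(-65) = -3042 - 1*55 = -3042 - 55 = -3097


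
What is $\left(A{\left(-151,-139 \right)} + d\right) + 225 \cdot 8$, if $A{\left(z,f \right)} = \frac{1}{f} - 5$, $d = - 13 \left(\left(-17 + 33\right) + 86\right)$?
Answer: $\frac{65190}{139} \approx 468.99$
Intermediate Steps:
$d = -1326$ ($d = - 13 \left(16 + 86\right) = \left(-13\right) 102 = -1326$)
$A{\left(z,f \right)} = -5 + \frac{1}{f}$
$\left(A{\left(-151,-139 \right)} + d\right) + 225 \cdot 8 = \left(\left(-5 + \frac{1}{-139}\right) - 1326\right) + 225 \cdot 8 = \left(\left(-5 - \frac{1}{139}\right) - 1326\right) + 1800 = \left(- \frac{696}{139} - 1326\right) + 1800 = - \frac{185010}{139} + 1800 = \frac{65190}{139}$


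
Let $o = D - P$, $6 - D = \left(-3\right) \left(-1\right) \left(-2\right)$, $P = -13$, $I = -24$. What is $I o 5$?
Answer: $-3000$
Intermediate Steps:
$D = 12$ ($D = 6 - \left(-3\right) \left(-1\right) \left(-2\right) = 6 - 3 \left(-2\right) = 6 - -6 = 6 + 6 = 12$)
$o = 25$ ($o = 12 - -13 = 12 + 13 = 25$)
$I o 5 = \left(-24\right) 25 \cdot 5 = \left(-600\right) 5 = -3000$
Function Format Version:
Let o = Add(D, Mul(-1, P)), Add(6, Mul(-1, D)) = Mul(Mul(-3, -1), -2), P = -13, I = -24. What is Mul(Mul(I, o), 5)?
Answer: -3000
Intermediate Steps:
D = 12 (D = Add(6, Mul(-1, Mul(Mul(-3, -1), -2))) = Add(6, Mul(-1, Mul(3, -2))) = Add(6, Mul(-1, -6)) = Add(6, 6) = 12)
o = 25 (o = Add(12, Mul(-1, -13)) = Add(12, 13) = 25)
Mul(Mul(I, o), 5) = Mul(Mul(-24, 25), 5) = Mul(-600, 5) = -3000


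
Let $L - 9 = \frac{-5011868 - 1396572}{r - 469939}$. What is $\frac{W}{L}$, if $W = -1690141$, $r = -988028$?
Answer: $- \frac{2464169803347}{19530143} \approx -1.2617 \cdot 10^{5}$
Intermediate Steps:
$L = \frac{19530143}{1457967}$ ($L = 9 + \frac{-5011868 - 1396572}{-988028 - 469939} = 9 - \frac{6408440}{-1457967} = 9 - - \frac{6408440}{1457967} = 9 + \frac{6408440}{1457967} = \frac{19530143}{1457967} \approx 13.395$)
$\frac{W}{L} = - \frac{1690141}{\frac{19530143}{1457967}} = \left(-1690141\right) \frac{1457967}{19530143} = - \frac{2464169803347}{19530143}$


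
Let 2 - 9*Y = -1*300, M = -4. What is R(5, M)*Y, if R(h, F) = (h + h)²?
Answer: 30200/9 ≈ 3355.6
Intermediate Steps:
R(h, F) = 4*h² (R(h, F) = (2*h)² = 4*h²)
Y = 302/9 (Y = 2/9 - (-1)*300/9 = 2/9 - ⅑*(-300) = 2/9 + 100/3 = 302/9 ≈ 33.556)
R(5, M)*Y = (4*5²)*(302/9) = (4*25)*(302/9) = 100*(302/9) = 30200/9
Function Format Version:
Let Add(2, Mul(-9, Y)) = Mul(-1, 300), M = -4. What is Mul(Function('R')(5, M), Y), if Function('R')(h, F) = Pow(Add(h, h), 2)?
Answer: Rational(30200, 9) ≈ 3355.6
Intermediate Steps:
Function('R')(h, F) = Mul(4, Pow(h, 2)) (Function('R')(h, F) = Pow(Mul(2, h), 2) = Mul(4, Pow(h, 2)))
Y = Rational(302, 9) (Y = Add(Rational(2, 9), Mul(Rational(-1, 9), Mul(-1, 300))) = Add(Rational(2, 9), Mul(Rational(-1, 9), -300)) = Add(Rational(2, 9), Rational(100, 3)) = Rational(302, 9) ≈ 33.556)
Mul(Function('R')(5, M), Y) = Mul(Mul(4, Pow(5, 2)), Rational(302, 9)) = Mul(Mul(4, 25), Rational(302, 9)) = Mul(100, Rational(302, 9)) = Rational(30200, 9)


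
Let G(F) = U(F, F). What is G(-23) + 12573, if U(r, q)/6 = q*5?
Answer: 11883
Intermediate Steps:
U(r, q) = 30*q (U(r, q) = 6*(q*5) = 6*(5*q) = 30*q)
G(F) = 30*F
G(-23) + 12573 = 30*(-23) + 12573 = -690 + 12573 = 11883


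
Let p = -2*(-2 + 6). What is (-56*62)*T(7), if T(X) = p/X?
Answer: 3968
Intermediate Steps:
p = -8 (p = -2*4 = -8)
T(X) = -8/X
(-56*62)*T(7) = (-56*62)*(-8/7) = -(-27776)/7 = -3472*(-8/7) = 3968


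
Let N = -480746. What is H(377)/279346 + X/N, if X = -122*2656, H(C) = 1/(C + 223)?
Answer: 27155113161973/40288341634800 ≈ 0.67402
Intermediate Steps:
H(C) = 1/(223 + C)
X = -324032
H(377)/279346 + X/N = 1/((223 + 377)*279346) - 324032/(-480746) = (1/279346)/600 - 324032*(-1/480746) = (1/600)*(1/279346) + 162016/240373 = 1/167607600 + 162016/240373 = 27155113161973/40288341634800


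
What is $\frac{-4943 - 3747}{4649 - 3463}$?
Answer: $- \frac{4345}{593} \approx -7.3271$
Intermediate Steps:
$\frac{-4943 - 3747}{4649 - 3463} = - \frac{8690}{1186} = \left(-8690\right) \frac{1}{1186} = - \frac{4345}{593}$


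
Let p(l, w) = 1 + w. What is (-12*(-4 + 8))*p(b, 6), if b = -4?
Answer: -336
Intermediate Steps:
(-12*(-4 + 8))*p(b, 6) = (-12*(-4 + 8))*(1 + 6) = -12*4*7 = -48*7 = -336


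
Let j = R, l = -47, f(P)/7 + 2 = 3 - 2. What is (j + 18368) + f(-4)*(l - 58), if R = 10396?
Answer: 29499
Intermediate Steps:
f(P) = -7 (f(P) = -14 + 7*(3 - 2) = -14 + 7*1 = -14 + 7 = -7)
j = 10396
(j + 18368) + f(-4)*(l - 58) = (10396 + 18368) - 7*(-47 - 58) = 28764 - 7*(-105) = 28764 + 735 = 29499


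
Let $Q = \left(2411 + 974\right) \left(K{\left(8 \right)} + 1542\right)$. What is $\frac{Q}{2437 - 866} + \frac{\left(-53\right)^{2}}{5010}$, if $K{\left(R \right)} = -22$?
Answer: $\frac{25781864939}{7870710} \approx 3275.7$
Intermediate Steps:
$Q = 5145200$ ($Q = \left(2411 + 974\right) \left(-22 + 1542\right) = 3385 \cdot 1520 = 5145200$)
$\frac{Q}{2437 - 866} + \frac{\left(-53\right)^{2}}{5010} = \frac{5145200}{2437 - 866} + \frac{\left(-53\right)^{2}}{5010} = \frac{5145200}{1571} + 2809 \cdot \frac{1}{5010} = 5145200 \cdot \frac{1}{1571} + \frac{2809}{5010} = \frac{5145200}{1571} + \frac{2809}{5010} = \frac{25781864939}{7870710}$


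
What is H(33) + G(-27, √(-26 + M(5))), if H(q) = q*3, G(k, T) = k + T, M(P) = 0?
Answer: 72 + I*√26 ≈ 72.0 + 5.099*I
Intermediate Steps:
G(k, T) = T + k
H(q) = 3*q
H(33) + G(-27, √(-26 + M(5))) = 3*33 + (√(-26 + 0) - 27) = 99 + (√(-26) - 27) = 99 + (I*√26 - 27) = 99 + (-27 + I*√26) = 72 + I*√26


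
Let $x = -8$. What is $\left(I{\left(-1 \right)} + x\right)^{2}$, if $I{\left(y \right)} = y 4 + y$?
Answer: $169$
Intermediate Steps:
$I{\left(y \right)} = 5 y$ ($I{\left(y \right)} = 4 y + y = 5 y$)
$\left(I{\left(-1 \right)} + x\right)^{2} = \left(5 \left(-1\right) - 8\right)^{2} = \left(-5 - 8\right)^{2} = \left(-13\right)^{2} = 169$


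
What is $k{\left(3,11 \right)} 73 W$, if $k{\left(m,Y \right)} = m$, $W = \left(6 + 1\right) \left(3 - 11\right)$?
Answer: $-12264$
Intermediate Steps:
$W = -56$ ($W = 7 \left(-8\right) = -56$)
$k{\left(3,11 \right)} 73 W = 3 \cdot 73 \left(-56\right) = 219 \left(-56\right) = -12264$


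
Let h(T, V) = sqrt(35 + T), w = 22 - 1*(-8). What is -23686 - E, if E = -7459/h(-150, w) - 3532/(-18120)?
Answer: -107298463/4530 - 7459*I*sqrt(115)/115 ≈ -23686.0 - 695.56*I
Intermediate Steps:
w = 30 (w = 22 + 8 = 30)
E = 883/4530 + 7459*I*sqrt(115)/115 (E = -7459/sqrt(35 - 150) - 3532/(-18120) = -7459*(-I*sqrt(115)/115) - 3532*(-1/18120) = -7459*(-I*sqrt(115)/115) + 883/4530 = -(-7459)*I*sqrt(115)/115 + 883/4530 = 7459*I*sqrt(115)/115 + 883/4530 = 883/4530 + 7459*I*sqrt(115)/115 ≈ 0.19492 + 695.56*I)
-23686 - E = -23686 - (883/4530 + 7459*I*sqrt(115)/115) = -23686 + (-883/4530 - 7459*I*sqrt(115)/115) = -107298463/4530 - 7459*I*sqrt(115)/115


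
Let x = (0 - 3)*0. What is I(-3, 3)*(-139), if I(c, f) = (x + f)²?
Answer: -1251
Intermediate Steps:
x = 0 (x = -3*0 = 0)
I(c, f) = f² (I(c, f) = (0 + f)² = f²)
I(-3, 3)*(-139) = 3²*(-139) = 9*(-139) = -1251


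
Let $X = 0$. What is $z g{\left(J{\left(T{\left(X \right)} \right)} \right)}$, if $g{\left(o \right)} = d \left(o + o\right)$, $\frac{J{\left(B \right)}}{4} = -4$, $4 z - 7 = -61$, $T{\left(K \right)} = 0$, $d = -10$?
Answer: $-4320$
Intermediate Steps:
$z = - \frac{27}{2}$ ($z = \frac{7}{4} + \frac{1}{4} \left(-61\right) = \frac{7}{4} - \frac{61}{4} = - \frac{27}{2} \approx -13.5$)
$J{\left(B \right)} = -16$ ($J{\left(B \right)} = 4 \left(-4\right) = -16$)
$g{\left(o \right)} = - 20 o$ ($g{\left(o \right)} = - 10 \left(o + o\right) = - 10 \cdot 2 o = - 20 o$)
$z g{\left(J{\left(T{\left(X \right)} \right)} \right)} = - \frac{27 \left(\left(-20\right) \left(-16\right)\right)}{2} = \left(- \frac{27}{2}\right) 320 = -4320$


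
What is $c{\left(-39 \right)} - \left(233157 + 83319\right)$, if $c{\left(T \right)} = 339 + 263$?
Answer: $-315874$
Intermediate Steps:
$c{\left(T \right)} = 602$
$c{\left(-39 \right)} - \left(233157 + 83319\right) = 602 - \left(233157 + 83319\right) = 602 - 316476 = -315874$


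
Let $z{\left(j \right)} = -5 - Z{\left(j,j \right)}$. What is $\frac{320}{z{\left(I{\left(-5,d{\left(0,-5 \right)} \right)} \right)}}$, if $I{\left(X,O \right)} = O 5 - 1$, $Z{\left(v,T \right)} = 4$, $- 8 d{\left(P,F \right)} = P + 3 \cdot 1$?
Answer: $- \frac{320}{9} \approx -35.556$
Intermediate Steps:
$d{\left(P,F \right)} = - \frac{3}{8} - \frac{P}{8}$ ($d{\left(P,F \right)} = - \frac{P + 3 \cdot 1}{8} = - \frac{P + 3}{8} = - \frac{3 + P}{8} = - \frac{3}{8} - \frac{P}{8}$)
$I{\left(X,O \right)} = -1 + 5 O$ ($I{\left(X,O \right)} = 5 O - 1 = -1 + 5 O$)
$z{\left(j \right)} = -9$ ($z{\left(j \right)} = -5 - 4 = -9$)
$\frac{320}{z{\left(I{\left(-5,d{\left(0,-5 \right)} \right)} \right)}} = \frac{320}{-9} = 320 \left(- \frac{1}{9}\right) = - \frac{320}{9}$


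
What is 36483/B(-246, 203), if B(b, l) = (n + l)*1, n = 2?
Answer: 36483/205 ≈ 177.97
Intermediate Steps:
B(b, l) = 2 + l (B(b, l) = (2 + l)*1 = 2 + l)
36483/B(-246, 203) = 36483/(2 + 203) = 36483/205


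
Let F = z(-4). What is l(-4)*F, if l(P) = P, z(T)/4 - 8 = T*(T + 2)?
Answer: -256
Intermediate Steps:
z(T) = 32 + 4*T*(2 + T) (z(T) = 32 + 4*(T*(T + 2)) = 32 + 4*(T*(2 + T)) = 32 + 4*T*(2 + T))
F = 64 (F = 32 + 4*(-4)² + 8*(-4) = 32 + 4*16 - 32 = 32 + 64 - 32 = 64)
l(-4)*F = -4*64 = -256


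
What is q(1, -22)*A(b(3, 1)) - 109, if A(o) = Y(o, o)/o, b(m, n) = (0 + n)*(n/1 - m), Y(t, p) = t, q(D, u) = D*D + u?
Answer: -130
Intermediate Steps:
q(D, u) = u + D² (q(D, u) = D² + u = u + D²)
b(m, n) = n*(n - m) (b(m, n) = n*(n*1 - m) = n*(n - m))
A(o) = 1 (A(o) = o/o = 1)
q(1, -22)*A(b(3, 1)) - 109 = (-22 + 1²)*1 - 109 = (-22 + 1)*1 - 109 = -21*1 - 109 = -21 - 109 = -130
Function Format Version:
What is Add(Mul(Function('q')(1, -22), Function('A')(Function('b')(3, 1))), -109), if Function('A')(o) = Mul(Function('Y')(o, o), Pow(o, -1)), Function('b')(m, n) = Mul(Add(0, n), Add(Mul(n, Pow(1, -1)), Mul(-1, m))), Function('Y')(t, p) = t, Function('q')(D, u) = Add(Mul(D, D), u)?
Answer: -130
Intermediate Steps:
Function('q')(D, u) = Add(u, Pow(D, 2)) (Function('q')(D, u) = Add(Pow(D, 2), u) = Add(u, Pow(D, 2)))
Function('b')(m, n) = Mul(n, Add(n, Mul(-1, m))) (Function('b')(m, n) = Mul(n, Add(Mul(n, 1), Mul(-1, m))) = Mul(n, Add(n, Mul(-1, m))))
Function('A')(o) = 1 (Function('A')(o) = Mul(o, Pow(o, -1)) = 1)
Add(Mul(Function('q')(1, -22), Function('A')(Function('b')(3, 1))), -109) = Add(Mul(Add(-22, Pow(1, 2)), 1), -109) = Add(Mul(Add(-22, 1), 1), -109) = Add(Mul(-21, 1), -109) = Add(-21, -109) = -130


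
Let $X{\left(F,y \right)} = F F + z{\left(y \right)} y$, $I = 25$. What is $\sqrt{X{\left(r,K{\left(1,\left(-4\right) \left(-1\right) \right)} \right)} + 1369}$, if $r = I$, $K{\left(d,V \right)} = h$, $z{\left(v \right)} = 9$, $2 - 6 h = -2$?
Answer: $20 \sqrt{5} \approx 44.721$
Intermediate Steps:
$h = \frac{2}{3}$ ($h = \frac{1}{3} - - \frac{1}{3} = \frac{1}{3} + \frac{1}{3} = \frac{2}{3} \approx 0.66667$)
$K{\left(d,V \right)} = \frac{2}{3}$
$r = 25$
$X{\left(F,y \right)} = F^{2} + 9 y$ ($X{\left(F,y \right)} = F F + 9 y = F^{2} + 9 y$)
$\sqrt{X{\left(r,K{\left(1,\left(-4\right) \left(-1\right) \right)} \right)} + 1369} = \sqrt{\left(25^{2} + 9 \cdot \frac{2}{3}\right) + 1369} = \sqrt{\left(625 + 6\right) + 1369} = \sqrt{631 + 1369} = \sqrt{2000} = 20 \sqrt{5}$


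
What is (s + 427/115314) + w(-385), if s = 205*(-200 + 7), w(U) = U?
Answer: -4606793873/115314 ≈ -39950.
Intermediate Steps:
s = -39565 (s = 205*(-193) = -39565)
(s + 427/115314) + w(-385) = (-39565 + 427/115314) - 385 = -4562397983/115314 - 385 = -4606793873/115314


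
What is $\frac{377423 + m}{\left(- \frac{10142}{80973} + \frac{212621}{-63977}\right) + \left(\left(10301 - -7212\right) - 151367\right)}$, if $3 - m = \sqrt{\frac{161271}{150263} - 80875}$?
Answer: $- \frac{1955221281615546}{693436414824301} + \frac{5180409621 i \sqrt{1826049898478602}}{104197836000743941163} \approx -2.8196 + 0.0021245 i$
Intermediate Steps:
$m = 3 - \frac{i \sqrt{1826049898478602}}{150263}$ ($m = 3 - \sqrt{\frac{161271}{150263} - 80875} = 3 - \sqrt{- \frac{12152358854}{150263}} = 3 - \frac{i \sqrt{1826049898478602}}{150263} \approx 3.0 - 284.38 i$)
$\frac{377423 + m}{\left(- \frac{10142}{80973} + \frac{212621}{-63977}\right) + \left(\left(10301 - -7212\right) - 151367\right)} = \frac{377423 + \left(3 - \frac{i \sqrt{1826049898478602}}{150263}\right)}{\left(- \frac{10142}{80973} + \frac{212621}{-63977}\right) + \left(\left(10301 - -7212\right) - 151367\right)} = \frac{377426 - \frac{i \sqrt{1826049898478602}}{150263}}{\left(\left(-10142\right) \frac{1}{80973} + 212621 \left(- \frac{1}{63977}\right)\right) + \left(\left(10301 + 7212\right) - 151367\right)} = \frac{377426 - \frac{i \sqrt{1826049898478602}}{150263}}{\left(- \frac{10142}{80973} - \frac{212621}{63977}\right) + \left(17513 - 151367\right)} = \frac{377426 - \frac{i \sqrt{1826049898478602}}{150263}}{- \frac{17865414967}{5180409621} - 133854} = \frac{377426 - \frac{i \sqrt{1826049898478602}}{150263}}{- \frac{693436414824301}{5180409621}} = \left(377426 - \frac{i \sqrt{1826049898478602}}{150263}\right) \left(- \frac{5180409621}{693436414824301}\right) = - \frac{1955221281615546}{693436414824301} + \frac{5180409621 i \sqrt{1826049898478602}}{104197836000743941163}$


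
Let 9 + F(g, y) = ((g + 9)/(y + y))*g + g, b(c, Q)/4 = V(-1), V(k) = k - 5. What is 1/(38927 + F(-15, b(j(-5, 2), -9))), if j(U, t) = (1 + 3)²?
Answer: 8/311209 ≈ 2.5706e-5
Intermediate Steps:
V(k) = -5 + k
j(U, t) = 16 (j(U, t) = 4² = 16)
b(c, Q) = -24 (b(c, Q) = 4*(-5 - 1) = 4*(-6) = -24)
F(g, y) = -9 + g + g*(9 + g)/(2*y) (F(g, y) = -9 + (((g + 9)/(y + y))*g + g) = -9 + (((9 + g)/((2*y)))*g + g) = -9 + (((9 + g)*(1/(2*y)))*g + g) = -9 + (((9 + g)/(2*y))*g + g) = -9 + (g*(9 + g)/(2*y) + g) = -9 + (g + g*(9 + g)/(2*y)) = -9 + g + g*(9 + g)/(2*y))
1/(38927 + F(-15, b(j(-5, 2), -9))) = 1/(38927 + (½)*((-15)² + 9*(-15) + 2*(-24)*(-9 - 15))/(-24)) = 1/(38927 + (½)*(-1/24)*(225 - 135 + 2*(-24)*(-24))) = 1/(38927 + (½)*(-1/24)*(225 - 135 + 1152)) = 1/(38927 + (½)*(-1/24)*1242) = 1/(38927 - 207/8) = 1/(311209/8) = 8/311209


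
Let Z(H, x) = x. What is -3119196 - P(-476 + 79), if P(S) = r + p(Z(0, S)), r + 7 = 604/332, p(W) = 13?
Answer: -258893917/83 ≈ -3.1192e+6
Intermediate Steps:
r = -430/83 (r = -7 + 604/332 = -7 + 604*(1/332) = -7 + 151/83 = -430/83 ≈ -5.1807)
P(S) = 649/83 (P(S) = -430/83 + 13 = 649/83)
-3119196 - P(-476 + 79) = -3119196 - 1*649/83 = -3119196 - 649/83 = -258893917/83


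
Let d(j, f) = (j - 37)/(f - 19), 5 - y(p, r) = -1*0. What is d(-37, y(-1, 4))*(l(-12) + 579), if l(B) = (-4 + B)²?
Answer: 30895/7 ≈ 4413.6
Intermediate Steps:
y(p, r) = 5 (y(p, r) = 5 - (-1)*0 = 5 - 1*0 = 5 + 0 = 5)
d(j, f) = (-37 + j)/(-19 + f)
d(-37, y(-1, 4))*(l(-12) + 579) = ((-37 - 37)/(-19 + 5))*((-4 - 12)² + 579) = (-74/(-14))*((-16)² + 579) = (-1/14*(-74))*(256 + 579) = (37/7)*835 = 30895/7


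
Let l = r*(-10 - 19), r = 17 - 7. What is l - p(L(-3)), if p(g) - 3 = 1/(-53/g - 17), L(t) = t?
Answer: -589/2 ≈ -294.50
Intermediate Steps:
r = 10
p(g) = 3 + 1/(-17 - 53/g) (p(g) = 3 + 1/(-53/g - 17) = 3 + 1/(-17 - 53/g))
l = -290 (l = 10*(-10 - 19) = 10*(-29) = -290)
l - p(L(-3)) = -290 - (159 + 50*(-3))/(53 + 17*(-3)) = -290 - (159 - 150)/(53 - 51) = -290 - 9/2 = -589/2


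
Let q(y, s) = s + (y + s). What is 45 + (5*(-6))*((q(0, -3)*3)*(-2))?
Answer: -1035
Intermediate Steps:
q(y, s) = y + 2*s (q(y, s) = s + (s + y) = y + 2*s)
45 + (5*(-6))*((q(0, -3)*3)*(-2)) = 45 + (5*(-6))*(((0 + 2*(-3))*3)*(-2)) = 45 - 30*(0 - 6)*3*(-2) = 45 - 30*(-6*3)*(-2) = 45 - (-540)*(-2) = 45 - 30*36 = 45 - 1080 = -1035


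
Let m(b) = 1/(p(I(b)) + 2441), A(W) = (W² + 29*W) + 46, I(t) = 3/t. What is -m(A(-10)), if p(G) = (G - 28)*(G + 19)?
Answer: -2304/4398769 ≈ -0.00052378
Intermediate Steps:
A(W) = 46 + W² + 29*W
p(G) = (-28 + G)*(19 + G)
m(b) = 1/(1909 - 27/b + 9/b²) (m(b) = 1/((-532 + (3/b)² - 27/b) + 2441) = 1/((-532 + 9/b² - 27/b) + 2441) = 1/((-532 - 27/b + 9/b²) + 2441) = 1/(1909 - 27/b + 9/b²))
-m(A(-10)) = -(46 + (-10)² + 29*(-10))²/(9 - 27*(46 + (-10)² + 29*(-10)) + 1909*(46 + (-10)² + 29*(-10))²) = -(46 + 100 - 290)²/(9 - 27*(46 + 100 - 290) + 1909*(46 + 100 - 290)²) = -(-144)²/(9 - 27*(-144) + 1909*(-144)²) = -20736/(9 + 3888 + 1909*20736) = -20736/(9 + 3888 + 39585024) = -20736/39588921 = -1*2304/4398769 = -2304/4398769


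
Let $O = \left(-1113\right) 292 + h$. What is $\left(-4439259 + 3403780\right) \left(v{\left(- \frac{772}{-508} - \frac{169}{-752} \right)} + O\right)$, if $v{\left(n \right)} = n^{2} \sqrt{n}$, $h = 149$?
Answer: $336372246713 - \frac{86219863478018037 \sqrt{110492159}}{217773330646016} \approx 3.3637 \cdot 10^{11}$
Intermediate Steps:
$O = -324847$ ($O = \left(-1113\right) 292 + 149 = -324996 + 149 = -324847$)
$v{\left(n \right)} = n^{\frac{5}{2}}$
$\left(-4439259 + 3403780\right) \left(v{\left(- \frac{772}{-508} - \frac{169}{-752} \right)} + O\right) = \left(-4439259 + 3403780\right) \left(\left(- \frac{772}{-508} - \frac{169}{-752}\right)^{\frac{5}{2}} - 324847\right) = - 1035479 \left(\left(\left(-772\right) \left(- \frac{1}{508}\right) - - \frac{169}{752}\right)^{\frac{5}{2}} - 324847\right) = - 1035479 \left(\left(\frac{193}{127} + \frac{169}{752}\right)^{\frac{5}{2}} - 324847\right) = - 1035479 \left(\left(\frac{166599}{95504}\right)^{\frac{5}{2}} - 324847\right) = - 1035479 \left(\frac{83265680403 \sqrt{110492159}}{217773330646016} - 324847\right) = - 1035479 \left(-324847 + \frac{83265680403 \sqrt{110492159}}{217773330646016}\right) = 336372246713 - \frac{86219863478018037 \sqrt{110492159}}{217773330646016}$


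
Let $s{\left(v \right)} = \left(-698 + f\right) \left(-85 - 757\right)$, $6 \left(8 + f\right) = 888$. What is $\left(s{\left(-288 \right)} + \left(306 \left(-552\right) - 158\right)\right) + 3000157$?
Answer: $3300923$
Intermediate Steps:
$f = 140$ ($f = -8 + \frac{1}{6} \cdot 888 = -8 + 148 = 140$)
$s{\left(v \right)} = 469836$ ($s{\left(v \right)} = \left(-698 + 140\right) \left(-85 - 757\right) = \left(-558\right) \left(-842\right) = 469836$)
$\left(s{\left(-288 \right)} + \left(306 \left(-552\right) - 158\right)\right) + 3000157 = \left(469836 + \left(306 \left(-552\right) - 158\right)\right) + 3000157 = \left(469836 - 169070\right) + 3000157 = 300766 + 3000157 = 3300923$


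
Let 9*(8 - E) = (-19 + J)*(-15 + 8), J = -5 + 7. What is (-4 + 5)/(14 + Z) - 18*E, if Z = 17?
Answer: 2915/31 ≈ 94.032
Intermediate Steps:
J = 2
E = -47/9 (E = 8 - (-19 + 2)*(-15 + 8)/9 = 8 - (-17)*(-7)/9 = 8 - ⅑*119 = 8 - 119/9 = -47/9 ≈ -5.2222)
(-4 + 5)/(14 + Z) - 18*E = (-4 + 5)/(14 + 17) - 18*(-47/9) = 1/31 + 94 = 2915/31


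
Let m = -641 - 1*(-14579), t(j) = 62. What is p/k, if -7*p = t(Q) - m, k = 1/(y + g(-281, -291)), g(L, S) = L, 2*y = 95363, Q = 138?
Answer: 93961334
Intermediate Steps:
y = 95363/2 (y = (1/2)*95363 = 95363/2 ≈ 47682.)
m = 13938 (m = -641 + 14579 = 13938)
k = 2/94801 (k = 1/(95363/2 - 281) = 1/(94801/2) = 2/94801 ≈ 2.1097e-5)
p = 13876/7 (p = -(62 - 1*13938)/7 = -(62 - 13938)/7 = -1/7*(-13876) = 13876/7 ≈ 1982.3)
p/k = 13876/(7*(2/94801)) = (13876/7)*(94801/2) = 93961334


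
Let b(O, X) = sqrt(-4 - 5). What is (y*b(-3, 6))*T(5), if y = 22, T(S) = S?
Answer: 330*I ≈ 330.0*I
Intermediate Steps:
b(O, X) = 3*I (b(O, X) = sqrt(-9) = 3*I)
(y*b(-3, 6))*T(5) = (22*(3*I))*5 = (66*I)*5 = 330*I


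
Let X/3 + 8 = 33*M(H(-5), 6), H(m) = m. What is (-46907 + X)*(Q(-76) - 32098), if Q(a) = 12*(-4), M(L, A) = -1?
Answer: 1511826380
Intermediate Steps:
Q(a) = -48
X = -123 (X = -24 + 3*(33*(-1)) = -24 + 3*(-33) = -24 - 99 = -123)
(-46907 + X)*(Q(-76) - 32098) = (-46907 - 123)*(-48 - 32098) = -47030*(-32146) = 1511826380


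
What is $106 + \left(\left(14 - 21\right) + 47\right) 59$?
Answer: $2466$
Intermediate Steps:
$106 + \left(\left(14 - 21\right) + 47\right) 59 = 106 + \left(-7 + 47\right) 59 = 106 + 40 \cdot 59 = 106 + 2360 = 2466$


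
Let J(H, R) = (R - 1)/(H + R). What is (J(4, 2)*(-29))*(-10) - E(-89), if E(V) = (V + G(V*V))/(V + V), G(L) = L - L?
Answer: 287/6 ≈ 47.833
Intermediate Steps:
J(H, R) = (-1 + R)/(H + R)
G(L) = 0
E(V) = 1/2 (E(V) = (V + 0)/(V + V) = V/((2*V)) = V*(1/(2*V)) = 1/2)
(J(4, 2)*(-29))*(-10) - E(-89) = (((-1 + 2)/(4 + 2))*(-29))*(-10) - 1*1/2 = ((1/6)*(-29))*(-10) - 1/2 = -29/6*(-10) - 1/2 = 145/3 - 1/2 = 287/6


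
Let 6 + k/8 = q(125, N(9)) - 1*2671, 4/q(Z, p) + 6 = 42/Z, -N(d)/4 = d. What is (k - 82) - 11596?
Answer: -5858638/177 ≈ -33100.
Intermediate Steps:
N(d) = -4*d
q(Z, p) = 4/(-6 + 42/Z)
k = -3791632/177 (k = -48 + 8*(-2*125/(-21 + 3*125) - 1*2671) = -48 + 8*(-2*125/(-21 + 375) - 2671) = -48 + 8*(-2*125/354 - 2671) = -48 + 8*(-2*125*1/354 - 2671) = -48 + 8*(-125/177 - 2671) = -48 + 8*(-472892/177) = -48 - 3783136/177 = -3791632/177 ≈ -21422.)
(k - 82) - 11596 = (-3791632/177 - 82) - 11596 = -3806146/177 - 11596 = -5858638/177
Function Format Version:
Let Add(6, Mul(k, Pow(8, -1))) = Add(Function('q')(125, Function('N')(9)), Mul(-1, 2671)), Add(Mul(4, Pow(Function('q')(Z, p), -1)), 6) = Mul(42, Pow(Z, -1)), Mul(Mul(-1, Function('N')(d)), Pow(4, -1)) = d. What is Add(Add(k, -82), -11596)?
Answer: Rational(-5858638, 177) ≈ -33100.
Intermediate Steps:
Function('N')(d) = Mul(-4, d)
Function('q')(Z, p) = Mul(4, Pow(Add(-6, Mul(42, Pow(Z, -1))), -1))
k = Rational(-3791632, 177) (k = Add(-48, Mul(8, Add(Mul(-2, 125, Pow(Add(-21, Mul(3, 125)), -1)), Mul(-1, 2671)))) = Add(-48, Mul(8, Add(Mul(-2, 125, Pow(Add(-21, 375), -1)), -2671))) = Add(-48, Mul(8, Add(Mul(-2, 125, Pow(354, -1)), -2671))) = Add(-48, Mul(8, Add(Mul(-2, 125, Rational(1, 354)), -2671))) = Add(-48, Mul(8, Add(Rational(-125, 177), -2671))) = Add(-48, Mul(8, Rational(-472892, 177))) = Add(-48, Rational(-3783136, 177)) = Rational(-3791632, 177) ≈ -21422.)
Add(Add(k, -82), -11596) = Add(Add(Rational(-3791632, 177), -82), -11596) = Add(Rational(-3806146, 177), -11596) = Rational(-5858638, 177)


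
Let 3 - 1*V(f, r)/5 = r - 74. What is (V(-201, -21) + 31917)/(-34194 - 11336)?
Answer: -32407/45530 ≈ -0.71177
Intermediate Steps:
V(f, r) = 385 - 5*r (V(f, r) = 15 - 5*(r - 74) = 15 - 5*(-74 + r) = 15 + (370 - 5*r) = 385 - 5*r)
(V(-201, -21) + 31917)/(-34194 - 11336) = ((385 - 5*(-21)) + 31917)/(-34194 - 11336) = ((385 + 105) + 31917)/(-45530) = (490 + 31917)*(-1/45530) = 32407*(-1/45530) = -32407/45530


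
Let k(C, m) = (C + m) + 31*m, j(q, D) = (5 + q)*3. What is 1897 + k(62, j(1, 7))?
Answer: 2535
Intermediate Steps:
j(q, D) = 15 + 3*q
k(C, m) = C + 32*m
1897 + k(62, j(1, 7)) = 1897 + (62 + 32*(15 + 3*1)) = 1897 + (62 + 32*(15 + 3)) = 1897 + (62 + 32*18) = 1897 + (62 + 576) = 1897 + 638 = 2535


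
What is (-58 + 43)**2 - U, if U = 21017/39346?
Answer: 8831833/39346 ≈ 224.47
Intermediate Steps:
U = 21017/39346 (U = 21017*(1/39346) = 21017/39346 ≈ 0.53416)
(-58 + 43)**2 - U = (-58 + 43)**2 - 1*21017/39346 = (-15)**2 - 21017/39346 = 225 - 21017/39346 = 8831833/39346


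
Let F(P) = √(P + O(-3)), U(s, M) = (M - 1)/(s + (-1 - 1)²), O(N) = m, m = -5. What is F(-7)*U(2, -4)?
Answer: -5*I*√3/3 ≈ -2.8868*I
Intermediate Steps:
O(N) = -5
U(s, M) = (-1 + M)/(4 + s) (U(s, M) = (-1 + M)/(s + (-2)²) = (-1 + M)/(s + 4) = (-1 + M)/(4 + s))
F(P) = √(-5 + P) (F(P) = √(P - 5) = √(-5 + P))
F(-7)*U(2, -4) = √(-5 - 7)*((-1 - 4)/(4 + 2)) = √(-12)*(-5/6) = (2*I*√3)*((⅙)*(-5)) = (2*I*√3)*(-⅚) = -5*I*√3/3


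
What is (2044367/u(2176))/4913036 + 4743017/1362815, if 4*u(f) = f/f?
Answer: 8611747330508/1673889789085 ≈ 5.1448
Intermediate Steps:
u(f) = 1/4 (u(f) = (f/f)/4 = (1/4)*1 = 1/4)
(2044367/u(2176))/4913036 + 4743017/1362815 = (2044367/(1/4))/4913036 + 4743017/1362815 = (2044367*4)*(1/4913036) + 4743017*(1/1362815) = 8177468*(1/4913036) + 4743017/1362815 = 2044367/1228259 + 4743017/1362815 = 8611747330508/1673889789085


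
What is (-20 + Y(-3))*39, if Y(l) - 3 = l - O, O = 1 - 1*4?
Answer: -663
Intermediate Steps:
O = -3 (O = 1 - 4 = -3)
Y(l) = 6 + l (Y(l) = 3 + (l - 1*(-3)) = 3 + (l + 3) = 3 + (3 + l) = 6 + l)
(-20 + Y(-3))*39 = (-20 + (6 - 3))*39 = (-20 + 3)*39 = -17*39 = -663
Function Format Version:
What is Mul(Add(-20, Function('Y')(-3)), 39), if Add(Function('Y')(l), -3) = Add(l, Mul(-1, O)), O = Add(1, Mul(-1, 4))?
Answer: -663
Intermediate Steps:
O = -3 (O = Add(1, -4) = -3)
Function('Y')(l) = Add(6, l) (Function('Y')(l) = Add(3, Add(l, Mul(-1, -3))) = Add(3, Add(l, 3)) = Add(3, Add(3, l)) = Add(6, l))
Mul(Add(-20, Function('Y')(-3)), 39) = Mul(Add(-20, Add(6, -3)), 39) = Mul(Add(-20, 3), 39) = Mul(-17, 39) = -663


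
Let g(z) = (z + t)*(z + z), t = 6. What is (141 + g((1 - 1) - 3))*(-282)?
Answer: -34686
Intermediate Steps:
g(z) = 2*z*(6 + z) (g(z) = (z + 6)*(z + z) = (6 + z)*(2*z) = 2*z*(6 + z))
(141 + g((1 - 1) - 3))*(-282) = (141 + 2*((1 - 1) - 3)*(6 + ((1 - 1) - 3)))*(-282) = (141 + 2*(0 - 3)*(6 + (0 - 3)))*(-282) = (141 + 2*(-3)*(6 - 3))*(-282) = (141 + 2*(-3)*3)*(-282) = (141 - 18)*(-282) = 123*(-282) = -34686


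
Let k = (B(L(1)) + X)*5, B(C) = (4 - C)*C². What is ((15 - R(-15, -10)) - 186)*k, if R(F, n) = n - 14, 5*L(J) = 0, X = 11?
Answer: -8085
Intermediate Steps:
L(J) = 0 (L(J) = (⅕)*0 = 0)
R(F, n) = -14 + n
B(C) = C²*(4 - C)
k = 55 (k = (0²*(4 - 1*0) + 11)*5 = (0*(4 + 0) + 11)*5 = (0*4 + 11)*5 = (0 + 11)*5 = 11*5 = 55)
((15 - R(-15, -10)) - 186)*k = ((15 - (-14 - 10)) - 186)*55 = ((15 - 1*(-24)) - 186)*55 = ((15 + 24) - 186)*55 = (39 - 186)*55 = -147*55 = -8085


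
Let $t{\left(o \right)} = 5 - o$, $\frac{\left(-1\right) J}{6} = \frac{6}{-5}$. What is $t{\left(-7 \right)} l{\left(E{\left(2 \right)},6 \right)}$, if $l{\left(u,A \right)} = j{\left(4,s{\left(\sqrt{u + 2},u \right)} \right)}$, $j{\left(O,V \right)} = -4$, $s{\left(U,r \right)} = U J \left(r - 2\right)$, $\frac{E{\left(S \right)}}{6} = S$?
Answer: $-48$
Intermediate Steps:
$E{\left(S \right)} = 6 S$
$J = \frac{36}{5}$ ($J = - 6 \frac{6}{-5} = - 6 \cdot 6 \left(- \frac{1}{5}\right) = \left(-6\right) \left(- \frac{6}{5}\right) = \frac{36}{5} \approx 7.2$)
$s{\left(U,r \right)} = \frac{36 U \left(-2 + r\right)}{5}$ ($s{\left(U,r \right)} = U \frac{36}{5} \left(r - 2\right) = \frac{36 U}{5} \left(-2 + r\right) = \frac{36 U \left(-2 + r\right)}{5}$)
$l{\left(u,A \right)} = -4$
$t{\left(-7 \right)} l{\left(E{\left(2 \right)},6 \right)} = \left(5 - -7\right) \left(-4\right) = \left(5 + 7\right) \left(-4\right) = 12 \left(-4\right) = -48$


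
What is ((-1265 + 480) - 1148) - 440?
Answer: -2373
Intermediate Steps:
((-1265 + 480) - 1148) - 440 = (-785 - 1148) - 440 = -1933 - 440 = -2373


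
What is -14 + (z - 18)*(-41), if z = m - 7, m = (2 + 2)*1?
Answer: 847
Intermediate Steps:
m = 4 (m = 4*1 = 4)
z = -3 (z = 4 - 7 = -3)
-14 + (z - 18)*(-41) = -14 + (-3 - 18)*(-41) = -14 - 21*(-41) = -14 + 861 = 847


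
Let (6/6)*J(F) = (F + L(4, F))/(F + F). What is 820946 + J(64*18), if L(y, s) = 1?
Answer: 1891460737/2304 ≈ 8.2095e+5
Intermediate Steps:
J(F) = (1 + F)/(2*F) (J(F) = (F + 1)/(F + F) = (1 + F)/((2*F)) = (1 + F)*(1/(2*F)) = (1 + F)/(2*F))
820946 + J(64*18) = 820946 + (1 + 64*18)/(2*((64*18))) = 820946 + (1/2)*(1 + 1152)/1152 = 820946 + (1/2)*(1/1152)*1153 = 820946 + 1153/2304 = 1891460737/2304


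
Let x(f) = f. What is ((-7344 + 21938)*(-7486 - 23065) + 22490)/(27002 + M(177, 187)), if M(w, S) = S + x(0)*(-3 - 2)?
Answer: -445838804/27189 ≈ -16398.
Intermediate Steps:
M(w, S) = S (M(w, S) = S + 0*(-3 - 2) = S + 0*(-5) = S + 0 = S)
((-7344 + 21938)*(-7486 - 23065) + 22490)/(27002 + M(177, 187)) = ((-7344 + 21938)*(-7486 - 23065) + 22490)/(27002 + 187) = (14594*(-30551) + 22490)/27189 = (-445861294 + 22490)*(1/27189) = -445838804*1/27189 = -445838804/27189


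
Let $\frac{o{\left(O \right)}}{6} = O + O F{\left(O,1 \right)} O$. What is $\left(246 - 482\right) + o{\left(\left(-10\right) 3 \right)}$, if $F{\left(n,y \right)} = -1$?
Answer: $-5816$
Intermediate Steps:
$o{\left(O \right)} = - 6 O^{2} + 6 O$ ($o{\left(O \right)} = 6 \left(O + O \left(-1\right) O\right) = 6 \left(O + - O O\right) = 6 \left(O - O^{2}\right) = - 6 O^{2} + 6 O$)
$\left(246 - 482\right) + o{\left(\left(-10\right) 3 \right)} = \left(246 - 482\right) + 6 \left(\left(-10\right) 3\right) \left(1 - \left(-10\right) 3\right) = -236 + 6 \left(-30\right) \left(1 - -30\right) = -236 + 6 \left(-30\right) \left(1 + 30\right) = -236 + 6 \left(-30\right) 31 = -236 - 5580 = -5816$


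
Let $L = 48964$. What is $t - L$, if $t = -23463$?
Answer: $-72427$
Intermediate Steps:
$t - L = -23463 - 48964 = -72427$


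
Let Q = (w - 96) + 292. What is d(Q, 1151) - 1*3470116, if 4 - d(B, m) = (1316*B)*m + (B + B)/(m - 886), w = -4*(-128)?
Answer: -285110597016/265 ≈ -1.0759e+9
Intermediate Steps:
w = 512
Q = 708 (Q = (512 - 96) + 292 = 416 + 292 = 708)
d(B, m) = 4 - 1316*B*m - 2*B/(-886 + m) (d(B, m) = 4 - ((1316*B)*m + (B + B)/(m - 886)) = 4 - (1316*B*m + (2*B)/(-886 + m)) = 4 - (1316*B*m + 2*B/(-886 + m)) = 4 - (2*B/(-886 + m) + 1316*B*m) = 4 + (-1316*B*m - 2*B/(-886 + m)) = 4 - 1316*B*m - 2*B/(-886 + m))
d(Q, 1151) - 1*3470116 = 2*(-1772 - 1*708 + 2*1151 - 658*708*1151² + 582988*708*1151)/(-886 + 1151) - 1*3470116 = 2*(-1772 - 708 + 2302 - 658*708*1324801 + 475081585104)/265 - 3470116 = 2*(1/265)*(-1772 - 708 + 2302 - 617177093064 + 475081585104) - 3470116 = 2*(1/265)*(-142095508138) - 3470116 = -284191016276/265 - 3470116 = -285110597016/265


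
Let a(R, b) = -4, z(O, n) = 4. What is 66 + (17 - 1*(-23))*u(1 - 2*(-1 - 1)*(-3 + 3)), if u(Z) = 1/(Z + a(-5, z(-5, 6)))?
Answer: 158/3 ≈ 52.667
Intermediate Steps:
u(Z) = 1/(-4 + Z) (u(Z) = 1/(Z - 4) = 1/(-4 + Z))
66 + (17 - 1*(-23))*u(1 - 2*(-1 - 1)*(-3 + 3)) = 66 + (17 - 1*(-23))/(-4 + (1 - 2*(-1 - 1)*(-3 + 3))) = 66 + (17 + 23)/(-4 + (1 - (-4)*0)) = 66 + 40/(-4 + (1 - 2*0)) = 66 + 40/(-4 + (1 + 0)) = 66 + 40/(-4 + 1) = 66 + 40/(-3) = 66 + 40*(-1/3) = 66 - 40/3 = 158/3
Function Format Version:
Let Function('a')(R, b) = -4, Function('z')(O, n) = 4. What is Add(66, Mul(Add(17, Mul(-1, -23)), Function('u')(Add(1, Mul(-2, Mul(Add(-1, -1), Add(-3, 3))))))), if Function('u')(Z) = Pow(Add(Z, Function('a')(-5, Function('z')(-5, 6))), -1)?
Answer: Rational(158, 3) ≈ 52.667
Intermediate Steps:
Function('u')(Z) = Pow(Add(-4, Z), -1) (Function('u')(Z) = Pow(Add(Z, -4), -1) = Pow(Add(-4, Z), -1))
Add(66, Mul(Add(17, Mul(-1, -23)), Function('u')(Add(1, Mul(-2, Mul(Add(-1, -1), Add(-3, 3))))))) = Add(66, Mul(Add(17, Mul(-1, -23)), Pow(Add(-4, Add(1, Mul(-2, Mul(Add(-1, -1), Add(-3, 3))))), -1))) = Add(66, Mul(Add(17, 23), Pow(Add(-4, Add(1, Mul(-2, Mul(-2, 0)))), -1))) = Add(66, Mul(40, Pow(Add(-4, Add(1, Mul(-2, 0))), -1))) = Add(66, Mul(40, Pow(Add(-4, Add(1, 0)), -1))) = Add(66, Mul(40, Pow(Add(-4, 1), -1))) = Add(66, Mul(40, Pow(-3, -1))) = Add(66, Mul(40, Rational(-1, 3))) = Add(66, Rational(-40, 3)) = Rational(158, 3)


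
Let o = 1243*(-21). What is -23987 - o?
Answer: 2116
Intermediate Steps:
o = -26103
-23987 - o = -23987 - 1*(-26103) = -23987 + 26103 = 2116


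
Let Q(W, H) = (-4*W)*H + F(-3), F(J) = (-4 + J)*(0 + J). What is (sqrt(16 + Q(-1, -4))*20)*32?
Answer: 640*sqrt(21) ≈ 2932.8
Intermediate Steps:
F(J) = J*(-4 + J) (F(J) = (-4 + J)*J = J*(-4 + J))
Q(W, H) = 21 - 4*H*W (Q(W, H) = (-4*W)*H - 3*(-4 - 3) = -4*H*W - 3*(-7) = -4*H*W + 21 = 21 - 4*H*W)
(sqrt(16 + Q(-1, -4))*20)*32 = (sqrt(16 + (21 - 4*(-4)*(-1)))*20)*32 = (sqrt(16 + (21 - 16))*20)*32 = (sqrt(16 + 5)*20)*32 = (sqrt(21)*20)*32 = (20*sqrt(21))*32 = 640*sqrt(21)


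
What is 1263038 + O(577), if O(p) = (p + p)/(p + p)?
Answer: 1263039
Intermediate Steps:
O(p) = 1 (O(p) = (2*p)/((2*p)) = (2*p)*(1/(2*p)) = 1)
1263038 + O(577) = 1263038 + 1 = 1263039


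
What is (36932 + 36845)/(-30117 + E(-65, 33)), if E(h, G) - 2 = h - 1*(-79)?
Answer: -73777/30101 ≈ -2.4510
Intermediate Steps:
E(h, G) = 81 + h (E(h, G) = 2 + (h - 1*(-79)) = 2 + (h + 79) = 2 + (79 + h) = 81 + h)
(36932 + 36845)/(-30117 + E(-65, 33)) = (36932 + 36845)/(-30117 + (81 - 65)) = 73777/(-30117 + 16) = 73777/(-30101) = 73777*(-1/30101) = -73777/30101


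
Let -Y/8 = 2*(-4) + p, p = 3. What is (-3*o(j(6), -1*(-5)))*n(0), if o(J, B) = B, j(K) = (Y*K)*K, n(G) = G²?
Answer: 0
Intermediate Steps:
Y = 40 (Y = -8*(2*(-4) + 3) = -8*(-8 + 3) = -8*(-5) = 40)
j(K) = 40*K² (j(K) = (40*K)*K = 40*K²)
(-3*o(j(6), -1*(-5)))*n(0) = -(-3)*(-5)*0² = -3*5*0 = -15*0 = 0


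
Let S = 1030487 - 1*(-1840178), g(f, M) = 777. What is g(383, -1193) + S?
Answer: 2871442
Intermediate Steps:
S = 2870665 (S = 1030487 + 1840178 = 2870665)
g(383, -1193) + S = 777 + 2870665 = 2871442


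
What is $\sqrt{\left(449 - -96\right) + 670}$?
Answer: $9 \sqrt{15} \approx 34.857$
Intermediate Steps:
$\sqrt{\left(449 - -96\right) + 670} = \sqrt{\left(449 + 96\right) + 670} = \sqrt{545 + 670} = \sqrt{1215} = 9 \sqrt{15}$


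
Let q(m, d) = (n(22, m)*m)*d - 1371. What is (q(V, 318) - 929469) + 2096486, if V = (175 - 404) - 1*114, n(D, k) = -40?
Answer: 5528606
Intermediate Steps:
V = -343 (V = -229 - 114 = -343)
q(m, d) = -1371 - 40*d*m (q(m, d) = (-40*m)*d - 1371 = -40*d*m - 1371 = -1371 - 40*d*m)
(q(V, 318) - 929469) + 2096486 = ((-1371 - 40*318*(-343)) - 929469) + 2096486 = ((-1371 + 4362960) - 929469) + 2096486 = (4361589 - 929469) + 2096486 = 3432120 + 2096486 = 5528606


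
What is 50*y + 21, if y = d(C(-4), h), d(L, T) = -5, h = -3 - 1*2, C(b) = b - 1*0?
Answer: -229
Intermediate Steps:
C(b) = b (C(b) = b + 0 = b)
h = -5 (h = -3 - 2 = -5)
y = -5
50*y + 21 = 50*(-5) + 21 = -250 + 21 = -229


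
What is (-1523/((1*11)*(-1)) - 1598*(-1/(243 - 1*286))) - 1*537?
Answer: -206090/473 ≈ -435.71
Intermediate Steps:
(-1523/((1*11)*(-1)) - 1598*(-1/(243 - 1*286))) - 1*537 = (-1523/(11*(-1)) - 1598*(-1/(243 - 286))) - 537 = (-1523/(-11) - 1598/((-1*(-43)))) - 537 = (-1523*(-1/11) - 1598/43) - 537 = (1523/11 - 1598*1/43) - 537 = (1523/11 - 1598/43) - 537 = 47911/473 - 537 = -206090/473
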